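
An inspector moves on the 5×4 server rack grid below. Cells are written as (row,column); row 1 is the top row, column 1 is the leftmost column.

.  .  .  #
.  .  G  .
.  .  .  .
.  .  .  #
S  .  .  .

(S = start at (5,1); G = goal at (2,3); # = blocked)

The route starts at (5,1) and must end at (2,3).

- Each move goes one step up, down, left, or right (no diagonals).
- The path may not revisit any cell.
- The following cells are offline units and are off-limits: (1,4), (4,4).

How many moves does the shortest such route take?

5

The Manhattan distance from (5,1) to (2,3) is |5−2| + |1−3| = 5, so at least 5 moves are needed.
A route of 5 moves achieves this: (5,1) → (4,1) → (3,1) → (2,1) → (2,2) → (2,3).
Since 5 matches the lower bound, it is optimal.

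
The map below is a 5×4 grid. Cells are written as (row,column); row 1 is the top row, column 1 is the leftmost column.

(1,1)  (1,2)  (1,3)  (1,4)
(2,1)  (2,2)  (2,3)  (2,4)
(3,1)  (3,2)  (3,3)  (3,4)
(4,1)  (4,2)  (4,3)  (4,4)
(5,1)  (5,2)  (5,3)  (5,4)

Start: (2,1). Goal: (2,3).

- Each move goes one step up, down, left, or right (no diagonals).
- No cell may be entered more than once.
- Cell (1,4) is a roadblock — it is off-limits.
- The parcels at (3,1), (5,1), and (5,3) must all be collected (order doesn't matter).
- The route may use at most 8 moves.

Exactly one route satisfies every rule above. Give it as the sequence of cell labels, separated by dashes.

(2,1) - (3,1) - (4,1) - (5,1) - (5,2) - (5,3) - (4,3) - (3,3) - (2,3)

The budget equals the shortest possible length, so every move has to be on a shortest route through the required cells.
Route from (2,1): down 3 to (5,1), right 2 to (5,3), up 3 to (2,3) — 8 moves in all.
Check: all required cells visited; 8 ≤ 8 moves.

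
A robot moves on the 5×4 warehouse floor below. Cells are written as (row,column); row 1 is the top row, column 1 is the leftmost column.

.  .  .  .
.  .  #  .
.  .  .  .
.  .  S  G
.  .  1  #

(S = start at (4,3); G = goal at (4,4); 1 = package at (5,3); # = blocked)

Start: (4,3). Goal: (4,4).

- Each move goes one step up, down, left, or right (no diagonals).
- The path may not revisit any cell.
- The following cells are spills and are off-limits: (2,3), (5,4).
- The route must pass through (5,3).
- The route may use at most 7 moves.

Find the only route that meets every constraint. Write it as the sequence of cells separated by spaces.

Any route must reach (5,3) and still end at (4,4) within 7 moves, so the order of the required stops is forced.
Route from (4,3): down to (5,3), left to (5,2), 2× up (reaching (3,2)), 2× right (reaching (3,4)), down to (4,4) — 7 moves in all.
Check: all required cells visited; 7 ≤ 7 moves.

(4,3) (5,3) (5,2) (4,2) (3,2) (3,3) (3,4) (4,4)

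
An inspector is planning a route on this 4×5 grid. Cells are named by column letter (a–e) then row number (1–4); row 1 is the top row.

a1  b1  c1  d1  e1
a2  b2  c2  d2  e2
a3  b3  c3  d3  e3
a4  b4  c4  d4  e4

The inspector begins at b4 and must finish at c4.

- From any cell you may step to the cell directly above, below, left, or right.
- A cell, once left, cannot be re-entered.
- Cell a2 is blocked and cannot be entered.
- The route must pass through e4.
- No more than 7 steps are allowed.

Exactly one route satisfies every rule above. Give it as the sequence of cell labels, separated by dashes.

The 7-move cap with required stops at e4 leaves no slack for detours.
Route from b4: up to b3, 3× right (reaching e3), down to e4, 2× left (reaching c4) — 7 moves in all.
Check: all required cells visited; 7 ≤ 7 moves.

b4 - b3 - c3 - d3 - e3 - e4 - d4 - c4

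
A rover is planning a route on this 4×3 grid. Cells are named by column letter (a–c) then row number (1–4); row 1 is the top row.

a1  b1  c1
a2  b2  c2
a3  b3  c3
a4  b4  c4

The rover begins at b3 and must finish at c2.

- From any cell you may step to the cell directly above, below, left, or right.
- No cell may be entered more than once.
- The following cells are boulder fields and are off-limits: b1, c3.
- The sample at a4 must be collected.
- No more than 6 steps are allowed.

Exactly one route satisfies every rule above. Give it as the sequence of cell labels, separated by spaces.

The budget equals the shortest possible length, so every move has to be on a shortest route through the required cells.
Route from b3: down 1 to b4, left 1 to a4, up 2 to a2, right 2 to c2 — 6 moves in all.
Check: all required cells visited; 6 ≤ 6 moves.

b3 b4 a4 a3 a2 b2 c2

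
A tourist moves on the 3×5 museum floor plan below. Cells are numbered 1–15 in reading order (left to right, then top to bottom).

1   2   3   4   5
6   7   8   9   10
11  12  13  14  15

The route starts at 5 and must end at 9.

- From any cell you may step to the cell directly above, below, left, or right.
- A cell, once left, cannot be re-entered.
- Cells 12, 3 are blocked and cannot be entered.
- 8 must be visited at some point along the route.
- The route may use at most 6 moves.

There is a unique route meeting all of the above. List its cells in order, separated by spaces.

5 10 15 14 13 8 9

The 6-move cap with required stops at 8 leaves no slack for detours.
Route from 5: 2× down (reaching 15), 2× left (reaching 13), up to 8, right to 9 — 6 moves in all.
Check: all required cells visited; 6 ≤ 6 moves.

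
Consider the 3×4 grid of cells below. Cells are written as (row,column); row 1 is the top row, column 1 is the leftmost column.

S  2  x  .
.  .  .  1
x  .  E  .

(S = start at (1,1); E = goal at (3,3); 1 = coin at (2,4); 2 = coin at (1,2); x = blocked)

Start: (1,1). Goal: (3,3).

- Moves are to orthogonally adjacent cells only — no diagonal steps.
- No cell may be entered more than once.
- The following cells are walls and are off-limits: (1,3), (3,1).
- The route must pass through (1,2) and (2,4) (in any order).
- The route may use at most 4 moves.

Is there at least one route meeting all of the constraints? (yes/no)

Even ignoring the no-revisit rule, getting from (1,1) to (3,3), taking the cheapest ordering (1,1) → (1,2) → (2,4) → (3,3) needs at least 1 + 3 + 2 = 6 moves (Manhattan distance per leg), which exceeds the 4-move limit.

no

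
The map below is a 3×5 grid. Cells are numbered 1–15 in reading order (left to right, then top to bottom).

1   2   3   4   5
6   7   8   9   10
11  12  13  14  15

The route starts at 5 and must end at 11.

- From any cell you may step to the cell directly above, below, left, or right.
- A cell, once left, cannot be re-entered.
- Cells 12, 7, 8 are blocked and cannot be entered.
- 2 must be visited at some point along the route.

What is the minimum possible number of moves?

Any route passes through 2 somewhere between 5 and 11. Summing Manhattan distances along the two legs (5 → 2 → 11) gives a lower bound of 3 + 3 = 6 moves.
A route of 6 moves achieves this: 5 → 4 → 3 → 2 → 1 → 6 → 11.
Since 6 matches the lower bound, it is optimal.

6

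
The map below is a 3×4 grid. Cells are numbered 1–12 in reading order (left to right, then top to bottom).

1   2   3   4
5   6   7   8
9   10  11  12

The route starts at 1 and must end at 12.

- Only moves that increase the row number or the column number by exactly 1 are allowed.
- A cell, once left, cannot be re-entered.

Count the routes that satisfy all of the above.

A right/down-only route from 1 to 12 makes exactly 2 down-moves and 3 right-moves in some order.
With no other constraints that would be C(5,2) = 10 routes.
That gives 10 routes.

10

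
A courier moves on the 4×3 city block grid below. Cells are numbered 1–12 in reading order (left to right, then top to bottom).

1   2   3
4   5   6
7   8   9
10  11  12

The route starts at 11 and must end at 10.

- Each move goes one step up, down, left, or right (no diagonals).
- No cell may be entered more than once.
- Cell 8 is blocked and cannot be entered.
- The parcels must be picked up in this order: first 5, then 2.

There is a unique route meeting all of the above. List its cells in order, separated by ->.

11 -> 12 -> 9 -> 6 -> 5 -> 2 -> 1 -> 4 -> 7 -> 10

The waypoints must appear in the order 5, 2, with no cell reused.
Route from 11: right to 12, 2× up (reaching 6), left to 5, up to 2, left to 1, 3× down (reaching 10) — 9 moves in all.
Check: order respected (5 at step 4, 2 at step 5).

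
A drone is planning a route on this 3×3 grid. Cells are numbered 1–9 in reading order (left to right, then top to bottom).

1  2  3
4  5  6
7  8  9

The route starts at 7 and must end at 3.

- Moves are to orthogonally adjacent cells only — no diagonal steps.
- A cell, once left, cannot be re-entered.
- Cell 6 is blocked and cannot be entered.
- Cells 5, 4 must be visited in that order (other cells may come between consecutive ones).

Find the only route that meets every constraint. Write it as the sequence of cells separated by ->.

7 -> 8 -> 5 -> 4 -> 1 -> 2 -> 3

The waypoints must appear in the order 5, 4, with no cell reused.
Route from 7: right 1 to 8, up 1 to 5, left 1 to 4, up 1 to 1, right 2 to 3 — 6 moves in all.
Check: order respected (5 at step 2, 4 at step 3).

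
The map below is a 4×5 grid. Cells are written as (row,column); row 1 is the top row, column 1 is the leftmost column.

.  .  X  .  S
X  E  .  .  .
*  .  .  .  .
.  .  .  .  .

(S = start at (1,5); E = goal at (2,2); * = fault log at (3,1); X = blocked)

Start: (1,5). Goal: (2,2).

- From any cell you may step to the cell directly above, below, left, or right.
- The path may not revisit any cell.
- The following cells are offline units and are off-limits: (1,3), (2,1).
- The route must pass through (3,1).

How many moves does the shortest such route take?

10

Any route passes through (3,1) somewhere between (1,5) and (2,2). Summing Manhattan distances along the two legs ((1,5) → (3,1) → (2,2)) gives a lower bound of 6 + 2 = 8 moves.
The shortest route satisfying every rule uses 10 moves: (1,5) → (2,5) → (3,5) → (4,5) → (4,4) → (4,3) → (4,2) → (4,1) → (3,1) → (3,2) → (2,2).
The no-revisit rule (legs can't share cells) pushes the minimum above the 8-move bound; an exhaustive check rules out every length from 8 to 9, leaving 10 as the minimum.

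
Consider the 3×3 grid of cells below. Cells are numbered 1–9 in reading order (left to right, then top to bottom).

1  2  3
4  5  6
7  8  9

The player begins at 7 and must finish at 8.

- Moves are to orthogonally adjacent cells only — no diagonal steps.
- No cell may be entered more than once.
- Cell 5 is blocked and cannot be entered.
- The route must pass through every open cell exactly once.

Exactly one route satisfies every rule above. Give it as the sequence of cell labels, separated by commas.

7, 4, 1, 2, 3, 6, 9, 8

Need to visit all 8 open cells exactly once, starting at 7 and ending at 8.
Cell 1 has only two open neighbours (4 and 2), so the path must pass straight through it: one of those is the cell it's entered from and the other is where it exits.
Route from 7: 2× up (reaching 1), 2× right (reaching 3), 2× down (reaching 9), left to 8 — 7 moves in all.
Check: all 8 open cells covered.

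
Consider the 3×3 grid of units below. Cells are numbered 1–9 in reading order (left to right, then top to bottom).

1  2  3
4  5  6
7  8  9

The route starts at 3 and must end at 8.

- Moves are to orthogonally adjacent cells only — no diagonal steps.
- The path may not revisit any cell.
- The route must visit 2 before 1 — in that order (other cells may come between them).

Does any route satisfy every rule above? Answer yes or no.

One route that works: 3 → 2 → 1 → 4 → 7 → 8.

yes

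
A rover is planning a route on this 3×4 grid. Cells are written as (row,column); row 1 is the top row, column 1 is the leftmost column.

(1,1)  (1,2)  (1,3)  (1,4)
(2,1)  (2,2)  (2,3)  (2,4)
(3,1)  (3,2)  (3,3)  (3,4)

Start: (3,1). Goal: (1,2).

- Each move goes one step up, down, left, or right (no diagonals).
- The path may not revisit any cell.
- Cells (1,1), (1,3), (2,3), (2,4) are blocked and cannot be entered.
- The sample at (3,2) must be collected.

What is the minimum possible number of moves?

3

Any route passes through (3,2) somewhere between (3,1) and (1,2). Summing Manhattan distances along the two legs ((3,1) → (3,2) → (1,2)) gives a lower bound of 1 + 2 = 3 moves.
A route of 3 moves achieves this: (3,1) → (3,2) → (2,2) → (1,2).
Since 3 matches the lower bound, it is optimal.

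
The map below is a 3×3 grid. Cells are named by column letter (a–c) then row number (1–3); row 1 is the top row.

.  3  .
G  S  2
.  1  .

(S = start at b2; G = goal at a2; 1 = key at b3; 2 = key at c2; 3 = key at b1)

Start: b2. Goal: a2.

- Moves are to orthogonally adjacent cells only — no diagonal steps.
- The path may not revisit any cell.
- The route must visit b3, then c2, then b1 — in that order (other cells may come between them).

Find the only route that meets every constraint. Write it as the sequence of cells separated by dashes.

b2 - b3 - c3 - c2 - c1 - b1 - a1 - a2

The waypoints must appear in the order b3, c2, b1, with no cell reused.
Route from b2: down to b3, right to c3, 2× up (reaching c1), 2× left (reaching a1), down to a2 — 7 moves in all.
Check: order respected (1 at step 1, 2 at step 3, 3 at step 5).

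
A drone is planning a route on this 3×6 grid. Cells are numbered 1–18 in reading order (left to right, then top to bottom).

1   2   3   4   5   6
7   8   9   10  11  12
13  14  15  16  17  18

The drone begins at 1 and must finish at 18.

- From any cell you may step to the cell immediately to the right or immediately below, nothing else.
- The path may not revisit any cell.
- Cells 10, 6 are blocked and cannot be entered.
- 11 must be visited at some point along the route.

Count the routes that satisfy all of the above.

2

A right/down-only route from 1 to 18 makes exactly 2 down-moves and 5 right-moves in some order.
With no other constraints that would be C(7,2) = 21 routes.
Split at 11 and multiply the segment counts (each segment already excludes blocked cells): 1→11: 1; 11→18: 2; product = 2.
That gives 2 routes.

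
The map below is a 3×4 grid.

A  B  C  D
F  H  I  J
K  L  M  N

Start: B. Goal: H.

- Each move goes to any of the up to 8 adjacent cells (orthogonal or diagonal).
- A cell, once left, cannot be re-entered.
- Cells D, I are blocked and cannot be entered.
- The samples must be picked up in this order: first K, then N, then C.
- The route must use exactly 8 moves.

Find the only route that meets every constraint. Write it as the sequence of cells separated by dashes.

B - F - K - L - M - N - J - C - H

The waypoints must appear in the order K, N, C, with no cell reused.
Route from B: down-left 1 to F, down 1 to K, right 3 to N, up 1 to J, up-left 1 to C, down-left 1 to H — 8 moves in all.
Check: order respected (K at step 2, N at step 5, C at step 7); 8 moves as required.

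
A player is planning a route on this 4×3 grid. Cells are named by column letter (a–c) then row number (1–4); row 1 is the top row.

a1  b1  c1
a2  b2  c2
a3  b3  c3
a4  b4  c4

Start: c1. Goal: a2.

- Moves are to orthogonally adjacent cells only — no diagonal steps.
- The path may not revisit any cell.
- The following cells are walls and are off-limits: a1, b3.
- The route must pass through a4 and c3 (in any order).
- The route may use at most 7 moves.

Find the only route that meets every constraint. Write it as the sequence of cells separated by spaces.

The budget equals the shortest possible length, so every move has to be on a shortest route through the required cells.
Route from c1: down 3 to c4, left 2 to a4, up 2 to a2 — 7 moves in all.
Check: all required cells visited; 7 ≤ 7 moves.

c1 c2 c3 c4 b4 a4 a3 a2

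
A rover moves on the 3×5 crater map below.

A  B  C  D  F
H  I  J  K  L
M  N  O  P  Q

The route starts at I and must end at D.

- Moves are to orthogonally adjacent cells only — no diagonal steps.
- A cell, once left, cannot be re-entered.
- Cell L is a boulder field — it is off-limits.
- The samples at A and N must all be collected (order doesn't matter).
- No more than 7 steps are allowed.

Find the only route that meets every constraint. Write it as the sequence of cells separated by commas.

The budget equals the shortest possible length, so every move has to be on a shortest route through the required cells.
Route from I: down 1 to N, left 1 to M, up 2 to A, right 3 to D — 7 moves in all.
Check: all required cells visited; 7 ≤ 7 moves.

I, N, M, H, A, B, C, D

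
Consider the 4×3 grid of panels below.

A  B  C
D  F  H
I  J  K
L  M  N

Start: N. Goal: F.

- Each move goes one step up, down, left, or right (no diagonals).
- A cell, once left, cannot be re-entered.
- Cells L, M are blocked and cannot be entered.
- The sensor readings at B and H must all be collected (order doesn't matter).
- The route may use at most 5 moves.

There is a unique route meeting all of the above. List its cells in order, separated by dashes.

The budget equals the shortest possible length, so every move has to be on a shortest route through the required cells.
Route from N: 3× up (reaching C), left to B, down to F — 5 moves in all.
Check: all required cells visited; 5 ≤ 5 moves.

N - K - H - C - B - F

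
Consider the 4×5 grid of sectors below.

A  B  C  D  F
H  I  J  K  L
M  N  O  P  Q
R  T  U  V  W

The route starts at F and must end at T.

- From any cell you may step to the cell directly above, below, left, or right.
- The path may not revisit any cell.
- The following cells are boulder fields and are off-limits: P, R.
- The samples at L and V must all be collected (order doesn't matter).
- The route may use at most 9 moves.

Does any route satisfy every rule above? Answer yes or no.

One route that works: F → L → Q → W → V → U → T.

yes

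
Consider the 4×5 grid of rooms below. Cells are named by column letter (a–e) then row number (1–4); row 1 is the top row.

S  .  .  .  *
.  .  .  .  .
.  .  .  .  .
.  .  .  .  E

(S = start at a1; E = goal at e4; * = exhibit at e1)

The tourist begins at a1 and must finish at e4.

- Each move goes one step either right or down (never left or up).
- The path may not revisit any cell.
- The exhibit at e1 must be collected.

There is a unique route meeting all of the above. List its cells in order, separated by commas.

a1, b1, c1, d1, e1, e2, e3, e4

Moves only go right or down, so the column and row indices never decrease.
Route from a1: right 4 to e1, down 3 to e4 — 7 moves in all.
Check: all required cells visited.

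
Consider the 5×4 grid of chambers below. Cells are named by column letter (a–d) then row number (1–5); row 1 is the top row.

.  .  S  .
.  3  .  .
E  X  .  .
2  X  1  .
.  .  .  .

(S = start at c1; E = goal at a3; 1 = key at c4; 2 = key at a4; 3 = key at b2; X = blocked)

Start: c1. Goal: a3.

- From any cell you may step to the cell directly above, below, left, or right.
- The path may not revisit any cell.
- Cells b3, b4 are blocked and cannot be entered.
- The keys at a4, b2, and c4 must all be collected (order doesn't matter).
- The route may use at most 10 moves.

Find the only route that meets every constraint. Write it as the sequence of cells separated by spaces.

The 10-move cap with required stops at a4, b2, c4 leaves no slack for detours.
Route from c1: left 1 to b1, down 1 to b2, right 1 to c2, down 3 to c5, left 2 to a5, up 2 to a3 — 10 moves in all.
Check: all required cells visited; 10 ≤ 10 moves.

c1 b1 b2 c2 c3 c4 c5 b5 a5 a4 a3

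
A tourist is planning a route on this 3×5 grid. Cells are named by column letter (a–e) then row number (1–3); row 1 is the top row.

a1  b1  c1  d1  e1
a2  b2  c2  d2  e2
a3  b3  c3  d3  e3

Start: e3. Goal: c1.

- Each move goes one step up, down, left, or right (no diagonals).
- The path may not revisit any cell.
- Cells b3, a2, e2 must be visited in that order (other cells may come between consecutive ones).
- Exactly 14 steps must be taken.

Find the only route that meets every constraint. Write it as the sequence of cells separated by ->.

The waypoints must appear in the order b3, a2, e2, with no cell reused.
Route from e3: 4× left (reaching a3), 2× up (reaching a1), right to b1, down to b2, 3× right (reaching e2), up to e1, 2× left (reaching c1) — 14 moves in all.
Check: order respected (b3 at step 3, a2 at step 5, e2 at step 11); 14 moves as required.

e3 -> d3 -> c3 -> b3 -> a3 -> a2 -> a1 -> b1 -> b2 -> c2 -> d2 -> e2 -> e1 -> d1 -> c1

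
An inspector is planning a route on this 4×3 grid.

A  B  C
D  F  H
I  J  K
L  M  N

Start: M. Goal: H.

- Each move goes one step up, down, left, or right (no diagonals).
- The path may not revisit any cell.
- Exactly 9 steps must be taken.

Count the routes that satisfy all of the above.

6

Need simple routes of exactly 9 moves from M to H (Manhattan distance 3, so 3 moves are spent on a detour and 3 undoing it).
Enumerating: M L I D A B F J K H | M L I J F D A B C H | M N K J F D A B C H | M N K J I D A B F H | M N K J I D A B C H | M N K J I D F B C H.
That gives 6 routes.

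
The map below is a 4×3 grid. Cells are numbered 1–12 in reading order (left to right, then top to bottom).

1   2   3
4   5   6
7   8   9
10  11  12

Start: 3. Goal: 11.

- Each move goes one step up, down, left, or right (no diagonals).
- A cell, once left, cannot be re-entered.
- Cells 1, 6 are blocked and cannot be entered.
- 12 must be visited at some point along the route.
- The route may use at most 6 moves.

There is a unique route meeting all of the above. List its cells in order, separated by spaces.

Any route must reach 12 and still end at 11 within 6 moves, so the order of the required stops is forced.
Route from 3: left to 2, 2× down (reaching 8), right to 9, down to 12, left to 11 — 6 moves in all.
Check: all required cells visited; 6 ≤ 6 moves.

3 2 5 8 9 12 11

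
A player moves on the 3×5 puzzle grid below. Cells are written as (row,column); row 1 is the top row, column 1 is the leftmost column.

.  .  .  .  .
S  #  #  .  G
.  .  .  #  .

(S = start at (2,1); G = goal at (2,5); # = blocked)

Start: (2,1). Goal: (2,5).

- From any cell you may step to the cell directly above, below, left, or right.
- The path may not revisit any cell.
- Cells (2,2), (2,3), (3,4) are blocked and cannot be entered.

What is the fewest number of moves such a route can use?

The Manhattan distance from (2,1) to (2,5) is |2−2| + |1−5| = 4, so at least 4 moves are needed.
That bound ignores the blocked cells. Measuring each leg by the fewest moves that actually steer around them ((2,1)→(2,5): 6) raises the lower bound to 6.
A route of 6 moves exists: (2,1) → (1,1) → (1,2) → (1,3) → (1,4) → (2,4) → (2,5).
Since 6 matches that lower bound, it is optimal.

6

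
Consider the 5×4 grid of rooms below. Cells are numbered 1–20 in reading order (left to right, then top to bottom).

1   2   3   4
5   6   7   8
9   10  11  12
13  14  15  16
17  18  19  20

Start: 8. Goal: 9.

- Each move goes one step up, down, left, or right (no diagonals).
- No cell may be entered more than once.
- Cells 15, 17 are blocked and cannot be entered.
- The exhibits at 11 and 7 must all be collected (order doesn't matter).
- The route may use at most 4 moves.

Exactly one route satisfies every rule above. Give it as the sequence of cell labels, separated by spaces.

8 7 11 10 9

Any route must reach 11 and 7 and still end at 9 within 4 moves, so the order of the required stops is forced.
Route from 8: left to 7, down to 11, 2× left (reaching 9) — 4 moves in all.
Check: all required cells visited; 4 ≤ 4 moves.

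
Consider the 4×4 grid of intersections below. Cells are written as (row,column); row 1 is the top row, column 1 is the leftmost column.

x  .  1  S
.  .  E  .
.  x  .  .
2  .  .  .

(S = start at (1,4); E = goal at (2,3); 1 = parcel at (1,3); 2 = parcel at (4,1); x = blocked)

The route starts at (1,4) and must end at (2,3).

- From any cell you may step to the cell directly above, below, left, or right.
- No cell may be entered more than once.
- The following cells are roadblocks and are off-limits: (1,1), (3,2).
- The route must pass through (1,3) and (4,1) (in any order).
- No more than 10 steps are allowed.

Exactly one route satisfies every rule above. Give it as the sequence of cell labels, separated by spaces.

(1,4) (1,3) (1,2) (2,2) (2,1) (3,1) (4,1) (4,2) (4,3) (3,3) (2,3)

The budget equals the shortest possible length, so every move has to be on a shortest route through the required cells.
Route from (1,4): 2× left (reaching (1,2)), down to (2,2), left to (2,1), 2× down (reaching (4,1)), 2× right (reaching (4,3)), 2× up (reaching (2,3)) — 10 moves in all.
Check: all required cells visited; 10 ≤ 10 moves.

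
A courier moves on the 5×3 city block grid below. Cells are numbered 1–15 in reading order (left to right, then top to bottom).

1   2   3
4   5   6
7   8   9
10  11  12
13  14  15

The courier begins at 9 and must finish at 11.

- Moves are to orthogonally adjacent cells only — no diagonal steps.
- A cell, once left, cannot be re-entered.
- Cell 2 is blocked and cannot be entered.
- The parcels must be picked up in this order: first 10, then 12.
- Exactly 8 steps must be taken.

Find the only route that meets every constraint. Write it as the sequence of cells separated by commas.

The waypoints must appear in the order 10, 12, with no cell reused.
Route from 9: left 2 to 7, down 2 to 13, right 2 to 15, up 1 to 12, left 1 to 11 — 8 moves in all.
Check: order respected (10 at step 3, 12 at step 7); 8 moves as required.

9, 8, 7, 10, 13, 14, 15, 12, 11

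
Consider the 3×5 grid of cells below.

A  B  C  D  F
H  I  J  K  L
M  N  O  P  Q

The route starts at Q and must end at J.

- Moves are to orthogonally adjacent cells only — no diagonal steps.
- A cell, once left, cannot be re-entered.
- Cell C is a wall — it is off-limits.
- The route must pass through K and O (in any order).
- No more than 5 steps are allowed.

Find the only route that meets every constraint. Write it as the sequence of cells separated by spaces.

The budget equals the shortest possible length, so every move has to be on a shortest route through the required cells.
Route from Q: up to L, left to K, down to P, left to O, up to J — 5 moves in all.
Check: all required cells visited; 5 ≤ 5 moves.

Q L K P O J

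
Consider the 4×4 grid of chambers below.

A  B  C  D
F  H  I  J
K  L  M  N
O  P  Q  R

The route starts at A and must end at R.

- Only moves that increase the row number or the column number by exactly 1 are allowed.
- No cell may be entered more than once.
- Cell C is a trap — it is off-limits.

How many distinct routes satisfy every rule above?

16

A right/down-only route from A to R makes exactly 3 down-moves and 3 right-moves in some order.
With no other constraints that would be C(6,3) = 20 routes.
Subtract routes through each blocked cell (inclusion–exclusion for overlaps): − through C: 4 → 16.
That gives 16 routes.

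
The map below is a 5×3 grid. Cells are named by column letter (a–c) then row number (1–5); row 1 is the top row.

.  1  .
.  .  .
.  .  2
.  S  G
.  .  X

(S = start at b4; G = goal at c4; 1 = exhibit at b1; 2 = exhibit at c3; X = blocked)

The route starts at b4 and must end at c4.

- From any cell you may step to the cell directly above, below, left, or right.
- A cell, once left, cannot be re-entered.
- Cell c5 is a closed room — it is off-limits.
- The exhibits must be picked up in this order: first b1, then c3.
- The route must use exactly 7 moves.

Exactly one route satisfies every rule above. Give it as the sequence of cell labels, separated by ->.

b4 -> b3 -> b2 -> b1 -> c1 -> c2 -> c3 -> c4

The waypoints must appear in the order b1, c3, with no cell reused.
Route from b4: up 3 to b1, right 1 to c1, down 3 to c4 — 7 moves in all.
Check: order respected (1 at step 3, 2 at step 6); 7 moves as required.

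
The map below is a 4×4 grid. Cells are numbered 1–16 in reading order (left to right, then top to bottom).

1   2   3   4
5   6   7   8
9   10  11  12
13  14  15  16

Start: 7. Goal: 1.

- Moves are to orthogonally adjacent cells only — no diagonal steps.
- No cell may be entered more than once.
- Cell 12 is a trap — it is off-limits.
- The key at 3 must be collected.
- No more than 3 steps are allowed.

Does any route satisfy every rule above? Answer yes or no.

One route that works: 7 → 3 → 2 → 1.

yes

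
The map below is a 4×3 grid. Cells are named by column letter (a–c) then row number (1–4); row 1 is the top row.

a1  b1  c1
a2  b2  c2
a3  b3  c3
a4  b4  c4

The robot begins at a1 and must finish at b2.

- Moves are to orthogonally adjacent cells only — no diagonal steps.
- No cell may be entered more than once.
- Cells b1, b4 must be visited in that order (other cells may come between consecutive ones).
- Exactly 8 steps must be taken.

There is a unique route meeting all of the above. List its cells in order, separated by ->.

a1 -> b1 -> c1 -> c2 -> c3 -> c4 -> b4 -> b3 -> b2

The waypoints must appear in the order b1, b4, with no cell reused.
Route from a1: 2× right (reaching c1), 3× down (reaching c4), left to b4, 2× up (reaching b2) — 8 moves in all.
Check: order respected (b1 at step 1, b4 at step 6); 8 moves as required.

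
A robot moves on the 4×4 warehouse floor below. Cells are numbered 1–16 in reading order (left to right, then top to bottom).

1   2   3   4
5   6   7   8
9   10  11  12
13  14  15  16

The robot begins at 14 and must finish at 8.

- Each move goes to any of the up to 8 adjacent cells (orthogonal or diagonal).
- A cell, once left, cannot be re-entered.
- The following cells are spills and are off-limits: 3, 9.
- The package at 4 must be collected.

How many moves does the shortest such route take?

Any route passes through 4 somewhere between 14 and 8. Summing Chebyshev distances along the two legs (14 → 4 → 8) gives a lower bound of 3 + 1 = 4 moves.
A route of 4 moves achieves this: 14 → 10 → 7 → 4 → 8.
Since 4 matches the lower bound, it is optimal.

4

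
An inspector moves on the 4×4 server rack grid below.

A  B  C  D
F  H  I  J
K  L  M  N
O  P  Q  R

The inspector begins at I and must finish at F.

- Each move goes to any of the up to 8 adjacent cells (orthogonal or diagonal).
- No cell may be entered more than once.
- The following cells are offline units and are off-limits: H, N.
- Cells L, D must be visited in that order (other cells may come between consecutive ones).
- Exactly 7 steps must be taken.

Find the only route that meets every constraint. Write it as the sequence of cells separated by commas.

The waypoints must appear in the order L, D, with no cell reused.
Route from I: down-left to L, right to M, up-right to J, up to D, 2× left (reaching B), down-left to F — 7 moves in all.
Check: order respected (L at step 1, D at step 4); 7 moves as required.

I, L, M, J, D, C, B, F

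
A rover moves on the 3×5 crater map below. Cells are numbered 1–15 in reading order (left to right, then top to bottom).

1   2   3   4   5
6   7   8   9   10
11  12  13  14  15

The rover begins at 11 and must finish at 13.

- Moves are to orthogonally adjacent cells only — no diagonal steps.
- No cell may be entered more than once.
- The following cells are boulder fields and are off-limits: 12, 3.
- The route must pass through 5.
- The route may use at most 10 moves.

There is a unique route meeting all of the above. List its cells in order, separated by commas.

The 10-move cap with required stops at 5 leaves no slack for detours.
Route from 11: up to 6, 3× right (reaching 9), up to 4, right to 5, 2× down (reaching 15), 2× left (reaching 13) — 10 moves in all.
Check: all required cells visited; 10 ≤ 10 moves.

11, 6, 7, 8, 9, 4, 5, 10, 15, 14, 13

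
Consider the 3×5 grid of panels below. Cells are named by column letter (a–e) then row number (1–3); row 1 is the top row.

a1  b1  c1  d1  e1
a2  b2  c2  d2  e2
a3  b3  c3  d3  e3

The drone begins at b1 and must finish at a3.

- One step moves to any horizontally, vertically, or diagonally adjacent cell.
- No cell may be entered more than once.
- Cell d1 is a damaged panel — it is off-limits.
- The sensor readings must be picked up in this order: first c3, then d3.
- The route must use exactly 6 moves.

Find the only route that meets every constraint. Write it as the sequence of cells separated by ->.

The waypoints must appear in the order c3, d3, with no cell reused.
Route from b1: down 1 to b2, down-right 1 to c3, right 1 to d3, up-left 1 to c2, down-left 1 to b3, left 1 to a3 — 6 moves in all.
Check: order respected (c3 at step 2, d3 at step 3); 6 moves as required.

b1 -> b2 -> c3 -> d3 -> c2 -> b3 -> a3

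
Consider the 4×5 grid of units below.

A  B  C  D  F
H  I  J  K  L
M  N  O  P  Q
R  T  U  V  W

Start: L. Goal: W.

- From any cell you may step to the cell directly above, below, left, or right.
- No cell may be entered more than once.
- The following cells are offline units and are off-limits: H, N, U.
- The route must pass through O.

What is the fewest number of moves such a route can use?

6

Any route passes through O somewhere between L and W. Summing Manhattan distances along the two legs (L → O → W) gives a lower bound of 3 + 3 = 6 moves.
A route of 6 moves achieves this: L → K → J → O → P → V → W.
Since 6 matches the lower bound, it is optimal.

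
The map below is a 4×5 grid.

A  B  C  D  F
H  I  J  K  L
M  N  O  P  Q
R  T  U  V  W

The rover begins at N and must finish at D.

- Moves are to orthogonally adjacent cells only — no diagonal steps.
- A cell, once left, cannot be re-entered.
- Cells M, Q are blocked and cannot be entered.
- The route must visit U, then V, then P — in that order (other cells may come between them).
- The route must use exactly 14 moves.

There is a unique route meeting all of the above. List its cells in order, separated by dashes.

N - I - H - A - B - C - J - O - U - V - P - K - L - F - D

The waypoints must appear in the order U, V, P, with no cell reused.
Route from N: up 1 to I, left 1 to H, up 1 to A, right 2 to C, down 3 to U, right 1 to V, up 2 to K, right 1 to L, up 1 to F, left 1 to D — 14 moves in all.
Check: order respected (U at step 8, V at step 9, P at step 10); 14 moves as required.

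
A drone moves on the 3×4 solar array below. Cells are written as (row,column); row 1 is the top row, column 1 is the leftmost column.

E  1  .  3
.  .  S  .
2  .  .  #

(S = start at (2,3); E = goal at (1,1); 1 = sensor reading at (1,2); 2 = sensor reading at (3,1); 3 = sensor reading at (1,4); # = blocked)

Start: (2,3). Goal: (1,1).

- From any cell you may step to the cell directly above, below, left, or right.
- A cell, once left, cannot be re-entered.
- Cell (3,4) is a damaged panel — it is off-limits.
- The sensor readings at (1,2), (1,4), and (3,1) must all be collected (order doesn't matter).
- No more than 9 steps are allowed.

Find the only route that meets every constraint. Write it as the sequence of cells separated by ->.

(2,3) -> (2,4) -> (1,4) -> (1,3) -> (1,2) -> (2,2) -> (3,2) -> (3,1) -> (2,1) -> (1,1)

Any route must reach (1,2), (1,4), and (3,1) and still end at (1,1) within 9 moves, so the order of the required stops is forced.
Route from (2,3): right to (2,4), up to (1,4), 2× left (reaching (1,2)), 2× down (reaching (3,2)), left to (3,1), 2× up (reaching (1,1)) — 9 moves in all.
Check: all required cells visited; 9 ≤ 9 moves.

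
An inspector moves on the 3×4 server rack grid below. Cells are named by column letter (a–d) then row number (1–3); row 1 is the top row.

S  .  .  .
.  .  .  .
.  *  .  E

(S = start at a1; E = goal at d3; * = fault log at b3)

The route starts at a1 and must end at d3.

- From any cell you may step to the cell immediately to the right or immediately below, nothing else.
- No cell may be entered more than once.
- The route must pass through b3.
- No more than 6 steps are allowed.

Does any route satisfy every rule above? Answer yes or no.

yes

One route that works: a1 → a2 → a3 → b3 → c3 → d3.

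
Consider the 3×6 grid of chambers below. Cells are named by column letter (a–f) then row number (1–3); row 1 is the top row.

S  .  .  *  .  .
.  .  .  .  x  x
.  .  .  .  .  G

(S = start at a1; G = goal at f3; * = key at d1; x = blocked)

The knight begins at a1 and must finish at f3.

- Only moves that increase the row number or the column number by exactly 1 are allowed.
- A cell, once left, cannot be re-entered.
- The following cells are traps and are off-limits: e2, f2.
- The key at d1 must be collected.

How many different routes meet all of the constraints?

1

A right/down-only route from a1 to f3 makes exactly 2 down-moves and 5 right-moves in some order.
With no other constraints that would be C(7,2) = 21 routes.
Split at d1 and multiply the segment counts (each segment already excludes blocked cells): a1→d1: 1; d1→f3: 1; product = 1.
That gives 1 route.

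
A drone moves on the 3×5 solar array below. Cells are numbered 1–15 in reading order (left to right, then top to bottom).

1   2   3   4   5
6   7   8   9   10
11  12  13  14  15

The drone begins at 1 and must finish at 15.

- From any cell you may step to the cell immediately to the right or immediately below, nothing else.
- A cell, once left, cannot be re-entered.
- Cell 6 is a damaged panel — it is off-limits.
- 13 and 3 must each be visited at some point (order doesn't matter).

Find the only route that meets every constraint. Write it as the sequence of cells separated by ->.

Moves only go right or down, so the column and row indices never decrease.
Route from 1: right 2 to 3, down 2 to 13, right 2 to 15 — 6 moves in all.
Check: all required cells visited.

1 -> 2 -> 3 -> 8 -> 13 -> 14 -> 15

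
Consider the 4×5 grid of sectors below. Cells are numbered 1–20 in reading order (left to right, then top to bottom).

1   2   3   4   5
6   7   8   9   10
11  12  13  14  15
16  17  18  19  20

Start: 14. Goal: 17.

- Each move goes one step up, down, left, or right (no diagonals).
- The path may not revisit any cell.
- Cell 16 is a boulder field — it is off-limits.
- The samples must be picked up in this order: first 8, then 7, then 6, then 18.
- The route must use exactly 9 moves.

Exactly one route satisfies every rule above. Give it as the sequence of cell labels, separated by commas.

The waypoints must appear in the order 8, 7, 6, 18, with no cell reused.
Route from 14: up 1 to 9, left 3 to 6, down 1 to 11, right 2 to 13, down 1 to 18, left 1 to 17 — 9 moves in all.
Check: order respected (8 at step 2, 7 at step 3, 6 at step 4, 18 at step 8); 9 moves as required.

14, 9, 8, 7, 6, 11, 12, 13, 18, 17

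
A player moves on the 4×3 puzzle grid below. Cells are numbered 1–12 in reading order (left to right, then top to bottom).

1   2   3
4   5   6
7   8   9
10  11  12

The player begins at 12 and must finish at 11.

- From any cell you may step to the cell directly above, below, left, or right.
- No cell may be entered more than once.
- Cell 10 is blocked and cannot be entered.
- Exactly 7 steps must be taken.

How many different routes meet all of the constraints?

Need simple routes of exactly 7 moves from 12 to 11 (Manhattan distance 1, so 3 moves are spent on a detour and 3 undoing it).
Enumerating: 12 9 6 3 2 5 8 11 | 12 9 6 5 4 7 8 11.
That gives 2 routes.

2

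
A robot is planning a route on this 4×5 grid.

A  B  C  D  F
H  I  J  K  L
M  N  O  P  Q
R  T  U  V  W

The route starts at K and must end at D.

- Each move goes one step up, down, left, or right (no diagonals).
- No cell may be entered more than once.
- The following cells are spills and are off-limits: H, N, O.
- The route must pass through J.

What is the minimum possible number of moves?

3

Any route passes through J somewhere between K and D. Summing Manhattan distances along the two legs (K → J → D) gives a lower bound of 1 + 2 = 3 moves.
A route of 3 moves achieves this: K → J → C → D.
Since 3 matches the lower bound, it is optimal.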